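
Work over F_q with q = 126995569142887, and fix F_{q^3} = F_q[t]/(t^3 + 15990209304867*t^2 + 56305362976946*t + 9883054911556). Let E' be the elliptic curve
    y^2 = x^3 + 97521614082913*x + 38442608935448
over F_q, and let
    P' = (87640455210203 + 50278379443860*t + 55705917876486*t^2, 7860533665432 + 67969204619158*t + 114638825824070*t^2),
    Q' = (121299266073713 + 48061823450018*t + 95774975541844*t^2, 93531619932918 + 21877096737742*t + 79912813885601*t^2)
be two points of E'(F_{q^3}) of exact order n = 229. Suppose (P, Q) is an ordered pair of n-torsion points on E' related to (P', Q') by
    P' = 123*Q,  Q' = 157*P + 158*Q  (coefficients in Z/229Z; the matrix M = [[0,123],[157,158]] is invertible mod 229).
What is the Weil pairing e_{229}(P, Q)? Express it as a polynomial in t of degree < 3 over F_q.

79258562800621 + 22065366886971*t + 43524257996980*t^2

e_{229} is bilinear + alternating on E[229], so e_{229}(123*Q, 157*P + 158*Q) = e_{229}(P,Q)^(0*158-123*157).
0*158 - 123*157 = -19311; reduced mod 229: det = 154, inverse 58.
Double-and-add over 11100101: 8-1 doublings, 5-1 additions; each step l_{T,T}/v_{2T} or l_{T,P'}/v at Q'+S for random S.
e_{229}(P',Q') = 45795580061259 + 118447375407424*t + 109823048379856*t^2.
Hence e(P,Q) = 79258562800621 + 22065366886971*t + 43524257996980*t^2 in F_{126995569142887^3}^*.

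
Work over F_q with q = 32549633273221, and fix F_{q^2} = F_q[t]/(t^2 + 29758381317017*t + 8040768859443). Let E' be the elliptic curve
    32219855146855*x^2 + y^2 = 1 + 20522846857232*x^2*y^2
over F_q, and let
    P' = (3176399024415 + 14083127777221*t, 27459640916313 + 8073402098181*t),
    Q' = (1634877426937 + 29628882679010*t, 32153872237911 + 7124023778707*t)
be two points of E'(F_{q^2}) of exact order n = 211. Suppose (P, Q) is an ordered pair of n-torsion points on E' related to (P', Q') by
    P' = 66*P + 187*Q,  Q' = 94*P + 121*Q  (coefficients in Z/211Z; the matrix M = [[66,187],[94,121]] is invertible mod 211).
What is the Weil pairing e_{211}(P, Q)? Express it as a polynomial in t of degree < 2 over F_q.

31601620059435 + 16186320831405*t

e_{211}(aP+bQ,cP+dQ) = e_{211}(P,Q)^(ad-bc); with (a,b,c,d)=(66,187,94,121) this gives the det-211 law.
Inverting 114 mod 211: 87. Thus e_{211}(P,Q) = e(P',Q')^{87}.
Map (x,y)_Ed via u=(1+y)/(1-y), v=(1+y)/((1-y)x) to Montgomery A=13176898864665,B=264032312325; then to (a',b')=(24413005818157,2420647434512).
Build f_{211,P'} and f_{211,Q'} via the 8-bit ladder of 211=11010011_2; evaluate at shifted divisors; quotient in F_{32549633273221^2}.
Miller gives e_{211}(P',Q') = 26017172375177 + 18347135923358*t in F_{32549633273221^2}.
Raise to 87: e(P,Q) = 31601620059435 + 16186320831405*t in mu_{211}.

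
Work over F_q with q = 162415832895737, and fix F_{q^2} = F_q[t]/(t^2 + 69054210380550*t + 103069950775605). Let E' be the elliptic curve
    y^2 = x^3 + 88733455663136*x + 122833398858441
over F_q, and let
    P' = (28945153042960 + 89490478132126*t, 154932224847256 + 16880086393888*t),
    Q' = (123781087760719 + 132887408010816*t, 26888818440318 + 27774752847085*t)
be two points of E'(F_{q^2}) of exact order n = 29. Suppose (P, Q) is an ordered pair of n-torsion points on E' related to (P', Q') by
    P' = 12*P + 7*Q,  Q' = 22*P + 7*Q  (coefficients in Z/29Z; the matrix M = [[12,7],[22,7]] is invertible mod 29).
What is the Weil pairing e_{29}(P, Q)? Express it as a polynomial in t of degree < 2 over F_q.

e_{29} is bilinear + alternating on E[29], so e_{29}(12*P + 7*Q, 22*P + 7*Q) = e_{29}(P,Q)^(12*7-7*22).
det M = 12*7 - 7*22 = -70 = 17 (mod 29); 17^{-1} = 12 (mod 29).
5-bit Miller (11101) on E'/F_{162415832895737} with a'=88733455663136, b'=122833398858441: accumulate tangent/chord ratios at Q'+S and P'+S'.
The quotient is 122990842622551 + 120369084508204*t.
Thus e_{29}(P,Q) = 156414133608597 + 128933972404810*t.

156414133608597 + 128933972404810*t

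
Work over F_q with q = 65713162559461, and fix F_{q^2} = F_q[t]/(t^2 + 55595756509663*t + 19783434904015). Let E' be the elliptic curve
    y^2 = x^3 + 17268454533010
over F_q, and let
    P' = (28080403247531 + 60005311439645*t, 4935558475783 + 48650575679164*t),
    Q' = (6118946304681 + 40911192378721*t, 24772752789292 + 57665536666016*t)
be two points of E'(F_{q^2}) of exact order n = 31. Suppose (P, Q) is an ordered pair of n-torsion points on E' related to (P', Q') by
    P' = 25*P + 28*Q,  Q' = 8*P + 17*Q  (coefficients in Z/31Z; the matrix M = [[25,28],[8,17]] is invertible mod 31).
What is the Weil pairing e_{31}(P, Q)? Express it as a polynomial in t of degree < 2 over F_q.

e_{31}(aP+bQ,cP+dQ) = e_{31}(P,Q)^(ad-bc); with (a,b,c,d)=(25,28,8,17) this gives the det-31 law.
det(M) mod 31 = 15; its inverse in (Z/31)^* is 29 (check: 15*29 mod 31 = 1).
Build f_{31,P'} and f_{31,Q'} via the 5-bit ladder of 31=11111_2; evaluate at shifted divisors; quotient in F_{65713162559461^2}.
f_P(D_Q)/f_Q(D_P) = 30230408475567 + 42553677755024*t.
Thus e_{31}(P,Q) = 61899271474258 + 3588389195274*t.

61899271474258 + 3588389195274*t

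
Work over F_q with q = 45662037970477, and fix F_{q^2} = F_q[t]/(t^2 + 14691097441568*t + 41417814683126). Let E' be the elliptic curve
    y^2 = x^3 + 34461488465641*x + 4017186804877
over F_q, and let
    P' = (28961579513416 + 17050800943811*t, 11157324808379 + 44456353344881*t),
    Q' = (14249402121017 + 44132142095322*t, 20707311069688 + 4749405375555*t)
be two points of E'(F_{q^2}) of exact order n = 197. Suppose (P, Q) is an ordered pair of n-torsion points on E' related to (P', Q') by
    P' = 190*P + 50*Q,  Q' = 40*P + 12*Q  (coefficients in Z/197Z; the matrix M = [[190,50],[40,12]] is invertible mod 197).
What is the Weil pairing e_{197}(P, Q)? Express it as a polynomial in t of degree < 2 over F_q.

32550441167802 + 17447834580842*t

e_{197} is bilinear + alternating on E[197], so e_{197}(190*P + 50*Q, 40*P + 12*Q) = e_{197}(P,Q)^(190*12-50*40).
det(M) mod 197 = 83; its inverse in (Z/197)^* is 19 (check: 83*19 mod 197 = 1).
Run Miller on y^2=x^3+34461488465641*x+4017186804877 over F_{45662037970477}: ladder 11000101 (8 bits); e = f_P(D_Q)/f_Q(D_P).
The quotient is 39422660417454 + 10429102962596*t.
e_{197}(P,Q) = (39422660417454 + 10429102962596*t)^{19} = 32550441167802 + 17447834580842*t.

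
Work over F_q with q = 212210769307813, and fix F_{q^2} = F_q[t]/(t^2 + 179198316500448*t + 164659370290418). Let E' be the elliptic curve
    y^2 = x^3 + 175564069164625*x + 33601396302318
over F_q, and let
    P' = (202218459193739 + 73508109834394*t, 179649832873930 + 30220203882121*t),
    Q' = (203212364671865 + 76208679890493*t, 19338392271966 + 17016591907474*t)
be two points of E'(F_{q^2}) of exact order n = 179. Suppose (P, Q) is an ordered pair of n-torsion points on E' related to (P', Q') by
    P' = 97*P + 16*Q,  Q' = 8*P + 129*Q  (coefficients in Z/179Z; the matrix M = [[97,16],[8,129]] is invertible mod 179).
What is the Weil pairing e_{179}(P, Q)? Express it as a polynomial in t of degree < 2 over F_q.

106671399158892 + 72129319723751*t

Since e_{179}(P,P)=e_{179}(Q,Q)=1 and e_{179}(Q,P)=e_{179}(P,Q)^{-1}, expanding e_{179}(97*P + 16*Q,8*P + 129*Q) leaves e(P,Q)^det(M).
det M = 97*129 - 16*8 = 12385 = 34 (mod 179); 34^{-1} = 79 (mod 179).
Miller loop for e_{179} over F_{212210769307813^2}: bits of 179 = 10110011; 7 double steps + 4 add steps, l/v at each.
Result: e(P',Q') = 167282579164541 + 131192294026286*t.
Finally e_{179}(P,Q) = 106671399158892 + 72129319723751*t.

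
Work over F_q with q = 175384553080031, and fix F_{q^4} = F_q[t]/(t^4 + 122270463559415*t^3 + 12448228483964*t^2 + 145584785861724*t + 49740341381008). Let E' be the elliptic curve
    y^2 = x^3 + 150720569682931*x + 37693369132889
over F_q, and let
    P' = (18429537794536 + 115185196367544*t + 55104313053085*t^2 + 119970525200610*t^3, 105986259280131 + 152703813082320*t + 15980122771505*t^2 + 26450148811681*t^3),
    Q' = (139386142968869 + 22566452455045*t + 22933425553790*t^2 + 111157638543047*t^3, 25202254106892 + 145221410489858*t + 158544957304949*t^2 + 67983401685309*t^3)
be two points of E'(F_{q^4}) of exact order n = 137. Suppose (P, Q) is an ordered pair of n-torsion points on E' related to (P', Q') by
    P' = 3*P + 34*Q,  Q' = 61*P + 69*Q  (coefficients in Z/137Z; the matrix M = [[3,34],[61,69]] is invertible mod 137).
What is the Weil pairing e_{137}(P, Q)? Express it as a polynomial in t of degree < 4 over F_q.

e_{137} is bilinear + alternating on E[137], so e_{137}(3*P + 34*Q, 61*P + 69*Q) = e_{137}(P,Q)^(3*69-34*61).
Hence e(P,Q) = e(P',Q')^{43} where 43 = 51^{-1} mod 137.
n = 137 = (10001001)_2 (8 bits, wt 3); accumulate f_{137,P'}(Q'+S)/f_{137,P'}(S) along the 7-step ladder.
f_P(D_Q)/f_Q(D_P) = 105230151522204 + 130068021622774*t + 57348464327305*t^2 + 42429378692009*t^3.
Finally e_{137}(P,Q) = 155983718495646 + 143252692159306*t + 128195220124095*t^2 + 17503505699833*t^3.

155983718495646 + 143252692159306*t + 128195220124095*t^2 + 17503505699833*t^3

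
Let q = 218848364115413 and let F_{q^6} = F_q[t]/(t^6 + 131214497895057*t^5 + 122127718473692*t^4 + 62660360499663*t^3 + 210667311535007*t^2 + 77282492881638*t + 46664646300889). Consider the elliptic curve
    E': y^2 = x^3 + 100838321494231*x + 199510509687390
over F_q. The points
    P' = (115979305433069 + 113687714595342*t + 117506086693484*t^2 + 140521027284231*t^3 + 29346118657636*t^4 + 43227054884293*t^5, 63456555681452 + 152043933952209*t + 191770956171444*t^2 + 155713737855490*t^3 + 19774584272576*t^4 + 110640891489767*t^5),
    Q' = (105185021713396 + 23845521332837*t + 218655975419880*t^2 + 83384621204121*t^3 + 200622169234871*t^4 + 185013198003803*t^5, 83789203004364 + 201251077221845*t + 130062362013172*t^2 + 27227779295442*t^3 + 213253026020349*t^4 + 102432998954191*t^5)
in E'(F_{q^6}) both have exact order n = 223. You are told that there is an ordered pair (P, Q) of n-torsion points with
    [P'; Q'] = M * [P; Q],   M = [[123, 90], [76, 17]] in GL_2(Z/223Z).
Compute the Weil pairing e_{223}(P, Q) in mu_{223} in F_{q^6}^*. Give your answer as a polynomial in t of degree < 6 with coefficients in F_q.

The 223-Weil pairing on E[223] over F_{218848364115413} is alternating-bilinear: e_{223}(P',Q') = e_{223}(P,Q)^det(M).
So e_{223}(P,Q) = e_{223}(P',Q')^{125}, since 157*125 = 1 mod 223.
n = 223 = (11011111)_2 (8 bits, wt 7); accumulate f_{223,P'}(Q'+S)/f_{223,P'}(S) along the 7-step ladder.
f_P(D_Q)/f_Q(D_P) = 87220536110541 + 167705685747839*t + 110333122095918*t^2 + 124985012712621*t^3 + 121130449079382*t^4 + 9634282047682*t^5.
Thus e_{223}(P,Q) = 183390939256841 + 44945082623340*t + 94207592513305*t^2 + 204841330768721*t^3 + 61544572476807*t^4 + 34717757716781*t^5.

183390939256841 + 44945082623340*t + 94207592513305*t^2 + 204841330768721*t^3 + 61544572476807*t^4 + 34717757716781*t^5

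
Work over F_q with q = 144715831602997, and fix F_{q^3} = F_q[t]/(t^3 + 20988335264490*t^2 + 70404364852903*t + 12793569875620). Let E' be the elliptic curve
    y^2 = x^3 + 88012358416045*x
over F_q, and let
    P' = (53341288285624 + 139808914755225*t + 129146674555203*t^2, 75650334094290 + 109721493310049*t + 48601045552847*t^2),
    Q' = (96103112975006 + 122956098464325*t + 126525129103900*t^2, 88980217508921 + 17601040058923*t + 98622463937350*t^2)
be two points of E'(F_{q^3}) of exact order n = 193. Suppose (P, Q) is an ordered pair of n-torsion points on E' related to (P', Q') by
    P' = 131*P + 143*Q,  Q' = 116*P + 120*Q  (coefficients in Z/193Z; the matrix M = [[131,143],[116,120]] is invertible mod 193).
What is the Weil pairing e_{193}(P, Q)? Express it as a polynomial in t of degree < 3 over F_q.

Since e_{193}(P,P)=e_{193}(Q,Q)=1 and e_{193}(Q,P)=e_{193}(P,Q)^{-1}, expanding e_{193}(131*P + 143*Q,116*P + 120*Q) leaves e(P,Q)^det(M).
Inverting 97 mod 193: 2. Thus e_{193}(P,Q) = e(P',Q')^{2}.
Run Miller on y^2=x^3+88012358416045*x over F_{144715831602997}: ladder 11000001 (8 bits); e = f_P(D_Q)/f_Q(D_P).
e_{193}(P',Q') = 98232287609549 + 134838481901479*t + 78875119390353*t^2.
e_{193}(P,Q) = (98232287609549 + 134838481901479*t + 78875119390353*t^2)^{2} = 119644221583531 + 29732117550577*t + 82768011392009*t^2.

119644221583531 + 29732117550577*t + 82768011392009*t^2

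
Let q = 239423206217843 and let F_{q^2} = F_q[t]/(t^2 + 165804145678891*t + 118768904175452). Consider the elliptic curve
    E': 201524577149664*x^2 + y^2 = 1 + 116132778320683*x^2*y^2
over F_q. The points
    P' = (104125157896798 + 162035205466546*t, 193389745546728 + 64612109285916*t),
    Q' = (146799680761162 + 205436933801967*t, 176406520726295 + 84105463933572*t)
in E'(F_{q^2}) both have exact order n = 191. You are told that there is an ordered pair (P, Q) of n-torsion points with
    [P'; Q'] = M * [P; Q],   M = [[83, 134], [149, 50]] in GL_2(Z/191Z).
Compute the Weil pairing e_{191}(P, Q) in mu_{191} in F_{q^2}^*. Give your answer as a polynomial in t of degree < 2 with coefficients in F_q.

55479799584139 + 135173827228238*t

Under M = [[83,134],[149,50]] in GL_2(Z/191), e_{191}(P',Q') = e_{191}(P,Q)^(83*50-134*149 mod 191).
det M = 83*50 - 134*149 = -15816 = 37 (mod 191); 37^{-1} = 31 (mod 191).
Edwards a_E,d_E -> Montgomery A=173367535050524,B=63487721252952 -> Weierstrass 175455747338600,128863713112913 via alpha=92846760281365,beta=81203751261706.
8-bit Miller (10111111) on E'/F_{239423206217843} with a'=175455747338600, b'=128863713112913: accumulate tangent/chord ratios at Q'+S and P'+S'.
Result: e(P',Q') = 26038512970265 + 104810298366995*t.
Finally e_{191}(P,Q) = 55479799584139 + 135173827228238*t.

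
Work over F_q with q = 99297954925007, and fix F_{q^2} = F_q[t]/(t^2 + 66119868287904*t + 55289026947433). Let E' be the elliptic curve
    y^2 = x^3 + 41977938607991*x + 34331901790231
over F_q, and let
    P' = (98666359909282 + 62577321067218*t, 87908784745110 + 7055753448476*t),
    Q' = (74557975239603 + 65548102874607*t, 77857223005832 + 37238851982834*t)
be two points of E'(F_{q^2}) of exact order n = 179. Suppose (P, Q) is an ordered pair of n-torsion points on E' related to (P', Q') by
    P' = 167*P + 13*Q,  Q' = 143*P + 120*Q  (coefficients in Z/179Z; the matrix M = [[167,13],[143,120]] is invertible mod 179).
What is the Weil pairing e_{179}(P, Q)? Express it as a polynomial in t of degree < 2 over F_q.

e_{179} is bilinear + alternating on E[179], so e_{179}(167*P + 13*Q, 143*P + 120*Q) = e_{179}(P,Q)^(167*120-13*143).
det M = 167*120 - 13*143 = 18181 = 102 (mod 179); 102^{-1} = 86 (mod 179).
Run Miller on y^2=x^3+41977938607991*x+34331901790231 over F_{99297954925007}: ladder 10110011 (8 bits); e = f_P(D_Q)/f_Q(D_P).
Result: e(P',Q') = 43178202126048 + 99124784639778*t.
e_{179}(P,Q) = (43178202126048 + 99124784639778*t)^{86} = 83564529430618 + 69905379168776*t.

83564529430618 + 69905379168776*t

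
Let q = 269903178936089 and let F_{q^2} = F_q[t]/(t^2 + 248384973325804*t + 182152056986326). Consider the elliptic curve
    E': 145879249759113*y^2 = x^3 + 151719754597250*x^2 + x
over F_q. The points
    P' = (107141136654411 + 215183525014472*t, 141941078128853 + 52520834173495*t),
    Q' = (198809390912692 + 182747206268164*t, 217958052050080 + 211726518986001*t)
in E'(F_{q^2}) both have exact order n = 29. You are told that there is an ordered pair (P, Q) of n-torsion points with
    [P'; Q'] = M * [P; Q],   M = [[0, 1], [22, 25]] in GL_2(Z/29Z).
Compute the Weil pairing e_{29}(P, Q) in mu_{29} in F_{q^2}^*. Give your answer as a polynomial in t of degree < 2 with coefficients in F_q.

Under M = [[0,1],[22,25]] in GL_2(Z/29), e_{29}(P',Q') = e_{29}(P,Q)^(0*25-1*22 mod 29).
Hence e(P,Q) = e(P',Q')^{25} where 25 = 7^{-1} mod 29.
Set x_W=110214360425991*u+154887952105603, y_W=110214360425991*v; then E': y_W^2=x_W^3+263203811056802*x_W+245689420760360.
Build f_{29,P'} and f_{29,Q'} via the 5-bit ladder of 29=11101_2; evaluate at shifted divisors; quotient in F_{269903178936089^2}.
f_P(D_Q)/f_Q(D_P) = 246658425301658 + 234147166738790*t.
e_{29}(P,Q) = (246658425301658 + 234147166738790*t)^{25} = 2668115594777 + 11934108102851*t.

2668115594777 + 11934108102851*t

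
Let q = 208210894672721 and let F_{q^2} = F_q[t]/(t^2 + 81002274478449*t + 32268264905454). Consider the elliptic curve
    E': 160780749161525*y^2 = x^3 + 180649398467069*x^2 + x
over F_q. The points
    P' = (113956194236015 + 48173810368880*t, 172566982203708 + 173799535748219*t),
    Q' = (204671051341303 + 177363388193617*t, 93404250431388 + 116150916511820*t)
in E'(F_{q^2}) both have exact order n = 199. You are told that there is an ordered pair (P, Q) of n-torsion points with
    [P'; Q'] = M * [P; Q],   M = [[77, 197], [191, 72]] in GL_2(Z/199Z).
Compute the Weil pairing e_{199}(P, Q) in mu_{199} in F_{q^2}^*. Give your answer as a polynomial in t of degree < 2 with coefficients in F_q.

The 199-Weil pairing on E[199] over F_{208210894672721} is alternating-bilinear: e_{199}(P',Q') = e_{199}(P,Q)^det(M).
det M = 77*72 - 197*191 = -32083 = 155 (mod 199); 155^{-1} = 104 (mod 199).
Set x_W=93929476335691*u+13693840060718, y_W=93929476335691*v; then E': y_W^2=x_W^3+51390496225362*x_W+145395427339561.
Double-and-add over 11000111: 8-1 doublings, 5-1 additions; each step l_{T,T}/v_{2T} or l_{T,P'}/v at Q'+S for random S.
The quotient is 142227187020199 + 107131541436750*t.
Raise to 104: e(P,Q) = 130393136851506 + 52213835666070*t in mu_{199}.

130393136851506 + 52213835666070*t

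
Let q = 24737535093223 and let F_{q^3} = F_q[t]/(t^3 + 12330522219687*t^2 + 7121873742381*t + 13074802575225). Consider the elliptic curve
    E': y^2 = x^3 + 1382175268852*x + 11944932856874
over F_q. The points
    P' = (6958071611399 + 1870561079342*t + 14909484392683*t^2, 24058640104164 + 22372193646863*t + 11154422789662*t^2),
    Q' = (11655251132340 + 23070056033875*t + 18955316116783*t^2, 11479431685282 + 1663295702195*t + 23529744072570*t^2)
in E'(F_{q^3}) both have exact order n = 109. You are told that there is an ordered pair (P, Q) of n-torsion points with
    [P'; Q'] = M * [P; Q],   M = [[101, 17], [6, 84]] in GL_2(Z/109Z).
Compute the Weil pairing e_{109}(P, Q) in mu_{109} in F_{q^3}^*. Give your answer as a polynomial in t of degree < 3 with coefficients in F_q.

7610712563838 + 257708125011*t + 21662328912533*t^2

e_{109} is bilinear + alternating on E[109], so e_{109}(101*P + 17*Q, 6*P + 84*Q) = e_{109}(P,Q)^(101*84-17*6).
det M = 101*84 - 17*6 = 8382 = 98 (mod 109); 98^{-1} = 99 (mod 109).
Miller loop for e_{109} over F_{24737535093223^3}: bits of 109 = 1101101; 6 double steps + 4 add steps, l/v at each.
Miller gives e_{109}(P',Q') = 21398041540515 + 17183551985240*t + 11622093920525*t^2 in F_{24737535093223^3}.
Finally e_{109}(P,Q) = 7610712563838 + 257708125011*t + 21662328912533*t^2.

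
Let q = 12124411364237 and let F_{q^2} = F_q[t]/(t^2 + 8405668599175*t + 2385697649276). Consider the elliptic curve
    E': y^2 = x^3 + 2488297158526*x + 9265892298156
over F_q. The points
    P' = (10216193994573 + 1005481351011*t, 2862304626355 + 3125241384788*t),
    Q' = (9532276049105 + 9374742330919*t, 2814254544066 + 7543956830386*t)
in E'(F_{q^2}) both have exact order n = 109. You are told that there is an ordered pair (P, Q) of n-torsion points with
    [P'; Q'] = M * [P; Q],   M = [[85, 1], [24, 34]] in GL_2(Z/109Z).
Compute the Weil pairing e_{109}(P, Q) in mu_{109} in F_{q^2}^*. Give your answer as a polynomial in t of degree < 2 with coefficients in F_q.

Under M = [[85,1],[24,34]] in GL_2(Z/109), e_{109}(P',Q') = e_{109}(P,Q)^(85*34-1*24 mod 109).
det M = 85*34 - 1*24 = 2866 = 32 (mod 109); 32^{-1} = 92 (mod 109).
n = 109 = (1101101)_2 (7 bits, wt 5); accumulate f_{109,P'}(Q'+S)/f_{109,P'}(S) along the 6-step ladder.
e_{109}(P',Q') = 11696318490682 + 3320556290319*t.
Raise to 92: e(P,Q) = 381772913827 + 5676530847986*t in mu_{109}.

381772913827 + 5676530847986*t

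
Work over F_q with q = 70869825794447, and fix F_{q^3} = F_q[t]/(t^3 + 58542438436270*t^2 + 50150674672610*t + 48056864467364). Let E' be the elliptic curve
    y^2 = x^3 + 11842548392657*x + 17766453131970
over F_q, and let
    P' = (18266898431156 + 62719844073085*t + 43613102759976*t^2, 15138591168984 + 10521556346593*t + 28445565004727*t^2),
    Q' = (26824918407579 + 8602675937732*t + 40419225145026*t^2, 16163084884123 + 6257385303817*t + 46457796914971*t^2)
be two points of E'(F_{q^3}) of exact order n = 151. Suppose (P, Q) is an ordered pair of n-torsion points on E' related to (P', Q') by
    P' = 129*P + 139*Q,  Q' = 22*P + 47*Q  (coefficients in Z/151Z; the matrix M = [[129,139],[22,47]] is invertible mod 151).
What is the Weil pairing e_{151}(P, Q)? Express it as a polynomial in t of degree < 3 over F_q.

e_{151} is bilinear + alternating on E[151], so e_{151}(129*P + 139*Q, 22*P + 47*Q) = e_{151}(P,Q)^(129*47-139*22).
det(M) mod 151 = 136; its inverse in (Z/151)^* is 10 (check: 136*10 mod 151 = 1).
Run Miller on y^2=x^3+11842548392657*x+17766453131970 over F_{70869825794447}: ladder 10010111 (8 bits); e = f_P(D_Q)/f_Q(D_P).
e_{151}(P',Q') = 29486728286762 + 4816800952943*t + 16200883368988*t^2.
Raise to 10: e(P,Q) = 48487560781410 + 67167412137812*t + 33425947149717*t^2 in mu_{151}.

48487560781410 + 67167412137812*t + 33425947149717*t^2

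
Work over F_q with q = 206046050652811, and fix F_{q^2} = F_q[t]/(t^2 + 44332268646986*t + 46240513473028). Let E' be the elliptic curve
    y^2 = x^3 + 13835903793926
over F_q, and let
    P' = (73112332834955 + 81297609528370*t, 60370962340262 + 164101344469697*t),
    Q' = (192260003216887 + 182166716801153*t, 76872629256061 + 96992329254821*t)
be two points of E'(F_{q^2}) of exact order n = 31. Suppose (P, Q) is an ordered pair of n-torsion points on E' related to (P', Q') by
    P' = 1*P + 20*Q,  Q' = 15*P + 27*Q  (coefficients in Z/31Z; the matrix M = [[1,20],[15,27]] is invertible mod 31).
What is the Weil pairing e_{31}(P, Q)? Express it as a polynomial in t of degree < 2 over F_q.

e_{31}(aP+bQ,cP+dQ) = e_{31}(P,Q)^(ad-bc); with (a,b,c,d)=(1,20,15,27) this gives the det-31 law.
Inverting 6 mod 31: 26. Thus e_{31}(P,Q) = e(P',Q')^{26}.
5-bit Miller (11111) on E'/F_{206046050652811} with a'=0, b'=13835903793926: accumulate tangent/chord ratios at Q'+S and P'+S'.
e_{31}(P',Q') = 198152330077117 + 58477172491087*t.
(198152330077117 + 58477172491087*t)^{26} mod (206046050652811,f) = 140606077627887 + 71320746428408*t.

140606077627887 + 71320746428408*t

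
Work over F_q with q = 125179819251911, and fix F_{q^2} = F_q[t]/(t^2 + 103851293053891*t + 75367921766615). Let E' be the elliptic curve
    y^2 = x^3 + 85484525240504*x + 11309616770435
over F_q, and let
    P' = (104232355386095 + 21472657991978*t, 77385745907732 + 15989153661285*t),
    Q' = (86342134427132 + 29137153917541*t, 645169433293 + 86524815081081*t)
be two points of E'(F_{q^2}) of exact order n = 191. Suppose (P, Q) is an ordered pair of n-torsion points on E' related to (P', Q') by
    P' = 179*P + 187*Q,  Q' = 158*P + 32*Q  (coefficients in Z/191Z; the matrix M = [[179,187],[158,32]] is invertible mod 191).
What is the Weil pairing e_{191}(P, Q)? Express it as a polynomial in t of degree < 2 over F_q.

The 191-Weil pairing on E[191] over F_{125179819251911} is alternating-bilinear: e_{191}(P',Q') = e_{191}(P,Q)^det(M).
det(M) mod 191 = 57; its inverse in (Z/191)^* is 124 (check: 57*124 mod 191 = 1).
Double-and-add over 10111111: 8-1 doublings, 7-1 additions; each step l_{T,T}/v_{2T} or l_{T,P'}/v at Q'+S for random S.
Miller gives e_{191}(P',Q') = 37492179541458 + 102028803769657*t in F_{125179819251911^2}.
(37492179541458 + 102028803769657*t)^{124} mod (125179819251911,f) = 91000782063832 + 88977677331698*t.

91000782063832 + 88977677331698*t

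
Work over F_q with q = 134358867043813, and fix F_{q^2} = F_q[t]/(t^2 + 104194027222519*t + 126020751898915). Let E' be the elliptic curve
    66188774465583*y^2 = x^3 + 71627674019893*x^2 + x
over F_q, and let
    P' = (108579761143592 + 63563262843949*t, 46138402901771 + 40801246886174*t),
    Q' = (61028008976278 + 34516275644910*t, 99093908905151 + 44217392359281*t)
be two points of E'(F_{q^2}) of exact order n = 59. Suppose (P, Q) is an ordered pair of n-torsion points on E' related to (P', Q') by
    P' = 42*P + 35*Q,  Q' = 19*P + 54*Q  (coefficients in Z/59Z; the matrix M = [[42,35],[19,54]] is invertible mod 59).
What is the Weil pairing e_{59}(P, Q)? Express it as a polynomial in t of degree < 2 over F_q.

92385984154949 + 127432584313168*t

Since e_{59}(P,P)=e_{59}(Q,Q)=1 and e_{59}(Q,P)=e_{59}(P,Q)^{-1}, expanding e_{59}(42*P + 35*Q,19*P + 54*Q) leaves e(P,Q)^det(M).
det(M) mod 59 = 10; its inverse in (Z/59)^* is 6 (check: 10*6 mod 59 = 1).
(x,y)|->(33036206081044x+1883998129673,33036206081044y) sends E' to y^2=x^3+81605446674227*x+34734535216018.
Run Miller on y^2=x^3+81605446674227*x+34734535216018 over F_{134358867043813}: ladder 111011 (6 bits); e = f_P(D_Q)/f_Q(D_P).
f_P(D_Q)/f_Q(D_P) = 67688653714286 + 50395125530387*t.
Hence e(P,Q) = 92385984154949 + 127432584313168*t in F_{134358867043813^2}^*.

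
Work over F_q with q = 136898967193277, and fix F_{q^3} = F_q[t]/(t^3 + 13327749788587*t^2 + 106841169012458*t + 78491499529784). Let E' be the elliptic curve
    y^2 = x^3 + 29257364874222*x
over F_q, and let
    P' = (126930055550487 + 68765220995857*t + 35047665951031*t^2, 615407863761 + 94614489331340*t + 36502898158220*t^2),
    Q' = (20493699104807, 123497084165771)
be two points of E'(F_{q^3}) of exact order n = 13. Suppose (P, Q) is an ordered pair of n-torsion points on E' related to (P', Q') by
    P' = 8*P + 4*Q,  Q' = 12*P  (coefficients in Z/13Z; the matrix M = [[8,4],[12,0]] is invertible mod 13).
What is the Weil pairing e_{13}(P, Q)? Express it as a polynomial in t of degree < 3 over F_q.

e_{13}(aP+bQ,cP+dQ) = e_{13}(P,Q)^(ad-bc); with (a,b,c,d)=(8,4,12,0) this gives the det-13 law.
det M = 8*0 - 4*12 = -48 = 4 (mod 13); 4^{-1} = 10 (mod 13).
4-bit Miller (1101) on E'/F_{136898967193277} with a'=29257364874222, b'=0: accumulate tangent/chord ratios at Q'+S and P'+S'.
Miller gives e_{13}(P',Q') = 69210610631839 + 51693663410462*t + 132627197001671*t^2 in F_{136898967193277^3}.
e_{13}(P,Q) = (69210610631839 + 51693663410462*t + 132627197001671*t^2)^{10} = 1089639118559 + 71978198713436*t + 124802280685293*t^2.

1089639118559 + 71978198713436*t + 124802280685293*t^2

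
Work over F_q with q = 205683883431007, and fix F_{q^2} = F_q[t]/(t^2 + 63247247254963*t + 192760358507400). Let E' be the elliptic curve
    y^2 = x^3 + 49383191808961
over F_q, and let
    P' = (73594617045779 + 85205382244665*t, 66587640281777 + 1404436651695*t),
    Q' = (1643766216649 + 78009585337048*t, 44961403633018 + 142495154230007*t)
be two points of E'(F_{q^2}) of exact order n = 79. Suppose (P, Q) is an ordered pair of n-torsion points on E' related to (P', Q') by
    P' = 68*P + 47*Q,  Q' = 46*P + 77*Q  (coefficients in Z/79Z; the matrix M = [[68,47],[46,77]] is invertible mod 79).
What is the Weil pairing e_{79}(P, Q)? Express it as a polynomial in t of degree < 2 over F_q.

Under M = [[68,47],[46,77]] in GL_2(Z/79), e_{79}(P',Q') = e_{79}(P,Q)^(68*77-47*46 mod 79).
Inverting 72 mod 79: 45. Thus e_{79}(P,Q) = e(P',Q')^{45}.
7-bit Miller (1001111) on E'/F_{205683883431007} with a'=0, b'=49383191808961: accumulate tangent/chord ratios at Q'+S and P'+S'.
Result: e(P',Q') = 174879199881137 + 152266990825233*t.
e_{79}(P,Q) = (174879199881137 + 152266990825233*t)^{45} = 135463640514538 + 125469442859721*t.

135463640514538 + 125469442859721*t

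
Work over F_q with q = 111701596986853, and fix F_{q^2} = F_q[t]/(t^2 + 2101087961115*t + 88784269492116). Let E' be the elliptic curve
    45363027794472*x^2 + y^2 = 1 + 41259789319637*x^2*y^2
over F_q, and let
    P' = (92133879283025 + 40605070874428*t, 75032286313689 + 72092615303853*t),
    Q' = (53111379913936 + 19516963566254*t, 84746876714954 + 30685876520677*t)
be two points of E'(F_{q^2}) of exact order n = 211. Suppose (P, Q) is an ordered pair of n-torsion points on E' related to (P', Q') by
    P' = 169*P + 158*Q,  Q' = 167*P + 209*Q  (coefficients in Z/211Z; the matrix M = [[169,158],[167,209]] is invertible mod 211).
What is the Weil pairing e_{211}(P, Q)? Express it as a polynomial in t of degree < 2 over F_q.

60413166856718 + 109290011331642*t

Alternating bilinearity on E[211] (values in mu_{211} in F_{111701596986853^2}) gives e(P',Q') = e(P,Q)^det(M).
det(M) mod 211 = 73; its inverse in (Z/211)^* is 185 (check: 73*185 mod 211 = 1).
Map (x,y)_Ed via u=(1+y)/(1-y), v=(1+y)/((1-y)x) to Montgomery A=1306704042054,B=6044090800468; then to (a',b')=(44123052562287,41564104306765).
n = 211 = (11010011)_2 (8 bits, wt 5); accumulate f_{211,P'}(Q'+S)/f_{211,P'}(S) along the 7-step ladder.
f_P(D_Q)/f_Q(D_P) = 100409638392499 + 21945336184590*t.
e_{211}(P,Q) = (100409638392499 + 21945336184590*t)^{185} = 60413166856718 + 109290011331642*t.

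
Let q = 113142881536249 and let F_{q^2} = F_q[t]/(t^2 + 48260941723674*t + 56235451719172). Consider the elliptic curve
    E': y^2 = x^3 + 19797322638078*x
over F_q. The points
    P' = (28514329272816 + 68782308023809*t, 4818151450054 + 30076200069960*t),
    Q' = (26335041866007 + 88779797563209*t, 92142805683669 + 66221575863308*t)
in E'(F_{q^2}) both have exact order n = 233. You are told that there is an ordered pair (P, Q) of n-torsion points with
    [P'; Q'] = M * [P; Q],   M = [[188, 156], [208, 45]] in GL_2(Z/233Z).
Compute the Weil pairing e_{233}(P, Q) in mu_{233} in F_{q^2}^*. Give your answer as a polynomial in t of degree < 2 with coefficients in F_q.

38310131289984 + 88119391048449*t

Alternating bilinearity on E[233] (values in mu_{233} in F_{113142881536249^2}) gives e(P',Q') = e(P,Q)^det(M).
Inverting 11 mod 233: 106. Thus e_{233}(P,Q) = e(P',Q')^{106}.
8-bit Miller (11101001) on E'/F_{113142881536249} with a'=19797322638078, b'=0: accumulate tangent/chord ratios at Q'+S and P'+S'.
e_{233}(P',Q') = 31897605431559 + 81227010619437*t.
Raise to 106: e(P,Q) = 38310131289984 + 88119391048449*t in mu_{233}.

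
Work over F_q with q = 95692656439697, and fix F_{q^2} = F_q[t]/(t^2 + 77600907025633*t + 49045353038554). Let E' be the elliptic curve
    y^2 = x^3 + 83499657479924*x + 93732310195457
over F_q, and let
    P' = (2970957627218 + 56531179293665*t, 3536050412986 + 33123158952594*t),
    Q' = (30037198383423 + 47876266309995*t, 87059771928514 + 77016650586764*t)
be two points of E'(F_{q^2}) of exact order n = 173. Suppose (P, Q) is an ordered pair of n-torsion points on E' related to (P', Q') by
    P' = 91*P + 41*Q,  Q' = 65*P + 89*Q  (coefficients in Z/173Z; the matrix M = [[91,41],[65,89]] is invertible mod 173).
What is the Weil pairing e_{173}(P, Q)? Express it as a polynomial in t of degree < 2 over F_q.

75879083971912 + 4126481871746*t

Under M = [[91,41],[65,89]] in GL_2(Z/173), e_{173}(P',Q') = e_{173}(P,Q)^(91*89-41*65 mod 173).
Hence e(P,Q) = e(P',Q')^{39} where 39 = 71^{-1} mod 173.
Miller loop for e_{173} over F_{95692656439697^2}: bits of 173 = 10101101; 7 double steps + 4 add steps, l/v at each.
So e_{173}(P',Q') = 20702329049862 + 91778933919750*t.
Finally e_{173}(P,Q) = 75879083971912 + 4126481871746*t.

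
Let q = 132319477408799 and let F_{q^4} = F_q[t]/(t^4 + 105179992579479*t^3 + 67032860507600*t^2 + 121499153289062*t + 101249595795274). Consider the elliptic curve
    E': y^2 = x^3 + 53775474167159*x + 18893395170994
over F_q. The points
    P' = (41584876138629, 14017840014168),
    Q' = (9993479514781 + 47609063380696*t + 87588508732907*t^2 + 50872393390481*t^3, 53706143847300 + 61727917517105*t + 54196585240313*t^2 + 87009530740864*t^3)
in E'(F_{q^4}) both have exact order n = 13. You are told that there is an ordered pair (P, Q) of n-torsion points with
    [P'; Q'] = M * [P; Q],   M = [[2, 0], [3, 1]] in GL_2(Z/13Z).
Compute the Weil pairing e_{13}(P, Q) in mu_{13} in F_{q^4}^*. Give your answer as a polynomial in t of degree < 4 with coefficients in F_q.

126827718777964 + 29900483574139*t + 4000300075923*t^2 + 69207686760781*t^3

Alternating bilinearity on E[13] (values in mu_{13} in F_{132319477408799^4}) gives e(P',Q') = e(P,Q)^det(M).
So e_{13}(P,Q) = e_{13}(P',Q')^{7}, since 2*7 = 1 mod 13.
Miller loop for e_{13} over F_{132319477408799^4}: bits of 13 = 1101; 3 double steps + 2 add steps, l/v at each.
Result: e(P',Q') = 107585382850852 + 65573821846963*t + 103733582077187*t^2 + 89859760572397*t^3.
Hence e(P,Q) = 126827718777964 + 29900483574139*t + 4000300075923*t^2 + 69207686760781*t^3 in F_{132319477408799^4}^*.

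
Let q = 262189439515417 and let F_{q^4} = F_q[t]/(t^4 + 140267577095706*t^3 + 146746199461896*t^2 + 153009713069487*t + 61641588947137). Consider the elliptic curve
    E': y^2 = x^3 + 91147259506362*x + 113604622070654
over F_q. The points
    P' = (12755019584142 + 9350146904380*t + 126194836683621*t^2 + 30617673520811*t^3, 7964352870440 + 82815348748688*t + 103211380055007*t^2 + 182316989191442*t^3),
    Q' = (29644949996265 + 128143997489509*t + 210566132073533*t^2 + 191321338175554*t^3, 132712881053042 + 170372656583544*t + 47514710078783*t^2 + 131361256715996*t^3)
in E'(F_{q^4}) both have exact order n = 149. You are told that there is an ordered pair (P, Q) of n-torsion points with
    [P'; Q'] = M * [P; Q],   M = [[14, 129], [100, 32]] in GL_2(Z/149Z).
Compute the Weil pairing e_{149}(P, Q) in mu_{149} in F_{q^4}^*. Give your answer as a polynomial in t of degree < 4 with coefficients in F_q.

46176927884383 + 179458665235149*t + 124866148790222*t^2 + 27647627375670*t^3

The 149-Weil pairing on E[149] over F_{262189439515417} is alternating-bilinear: e_{149}(P',Q') = e_{149}(P,Q)^det(M).
Hence e(P,Q) = e(P',Q')^{7} where 7 = 64^{-1} mod 149.
8-bit Miller (10010101) on E'/F_{262189439515417} with a'=91147259506362, b'=113604622070654: accumulate tangent/chord ratios at Q'+S and P'+S'.
e_{149}(P',Q') = 157451108819379 + 67428468967066*t + 198498160424414*t^2 + 58854355103421*t^3.
Thus e_{149}(P,Q) = 46176927884383 + 179458665235149*t + 124866148790222*t^2 + 27647627375670*t^3.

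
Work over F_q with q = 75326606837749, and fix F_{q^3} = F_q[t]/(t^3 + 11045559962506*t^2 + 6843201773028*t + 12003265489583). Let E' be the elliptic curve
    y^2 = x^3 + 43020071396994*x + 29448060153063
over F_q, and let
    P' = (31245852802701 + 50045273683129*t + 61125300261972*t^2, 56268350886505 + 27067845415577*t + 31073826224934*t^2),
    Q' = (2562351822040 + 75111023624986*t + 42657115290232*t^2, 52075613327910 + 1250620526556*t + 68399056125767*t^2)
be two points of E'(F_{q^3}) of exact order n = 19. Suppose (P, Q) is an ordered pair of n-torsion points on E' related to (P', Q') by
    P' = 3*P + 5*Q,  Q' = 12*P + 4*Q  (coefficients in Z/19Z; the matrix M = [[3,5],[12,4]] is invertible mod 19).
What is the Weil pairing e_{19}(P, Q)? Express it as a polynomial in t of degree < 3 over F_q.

6768340296058 + 30714725853975*t + 66631218068023*t^2

The 19-Weil pairing on E[19] over F_{75326606837749} is alternating-bilinear: e_{19}(P',Q') = e_{19}(P,Q)^det(M).
det(M) mod 19 = 9; its inverse in (Z/19)^* is 17 (check: 9*17 mod 19 = 1).
Build f_{19,P'} and f_{19,Q'} via the 5-bit ladder of 19=10011_2; evaluate at shifted divisors; quotient in F_{75326606837749^3}.
So e_{19}(P',Q') = 3554353725871 + 8599150382179*t + 16048561013508*t^2.
Hence e(P,Q) = 6768340296058 + 30714725853975*t + 66631218068023*t^2 in F_{75326606837749^3}^*.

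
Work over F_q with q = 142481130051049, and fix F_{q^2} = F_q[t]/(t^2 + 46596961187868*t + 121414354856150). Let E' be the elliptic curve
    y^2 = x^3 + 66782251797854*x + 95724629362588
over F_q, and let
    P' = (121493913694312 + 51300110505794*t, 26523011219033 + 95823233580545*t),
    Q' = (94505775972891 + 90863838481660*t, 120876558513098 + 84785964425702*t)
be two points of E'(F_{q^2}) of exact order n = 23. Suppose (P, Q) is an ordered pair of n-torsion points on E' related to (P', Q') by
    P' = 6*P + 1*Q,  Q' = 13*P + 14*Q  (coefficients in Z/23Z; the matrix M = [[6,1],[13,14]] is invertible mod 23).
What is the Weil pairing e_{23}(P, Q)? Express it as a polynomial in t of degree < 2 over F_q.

Under M = [[6,1],[13,14]] in GL_2(Z/23), e_{23}(P',Q') = e_{23}(P,Q)^(6*14-1*13 mod 23).
det(M) mod 23 = 2; its inverse in (Z/23)^* is 12 (check: 2*12 mod 23 = 1).
Build f_{23,P'} and f_{23,Q'} via the 5-bit ladder of 23=10111_2; evaluate at shifted divisors; quotient in F_{142481130051049^2}.
e_{23}(P',Q') = 31891257563913 + 73095941516240*t.
Hence e(P,Q) = 89935584864683 + 39563213767675*t in F_{142481130051049^2}^*.

89935584864683 + 39563213767675*t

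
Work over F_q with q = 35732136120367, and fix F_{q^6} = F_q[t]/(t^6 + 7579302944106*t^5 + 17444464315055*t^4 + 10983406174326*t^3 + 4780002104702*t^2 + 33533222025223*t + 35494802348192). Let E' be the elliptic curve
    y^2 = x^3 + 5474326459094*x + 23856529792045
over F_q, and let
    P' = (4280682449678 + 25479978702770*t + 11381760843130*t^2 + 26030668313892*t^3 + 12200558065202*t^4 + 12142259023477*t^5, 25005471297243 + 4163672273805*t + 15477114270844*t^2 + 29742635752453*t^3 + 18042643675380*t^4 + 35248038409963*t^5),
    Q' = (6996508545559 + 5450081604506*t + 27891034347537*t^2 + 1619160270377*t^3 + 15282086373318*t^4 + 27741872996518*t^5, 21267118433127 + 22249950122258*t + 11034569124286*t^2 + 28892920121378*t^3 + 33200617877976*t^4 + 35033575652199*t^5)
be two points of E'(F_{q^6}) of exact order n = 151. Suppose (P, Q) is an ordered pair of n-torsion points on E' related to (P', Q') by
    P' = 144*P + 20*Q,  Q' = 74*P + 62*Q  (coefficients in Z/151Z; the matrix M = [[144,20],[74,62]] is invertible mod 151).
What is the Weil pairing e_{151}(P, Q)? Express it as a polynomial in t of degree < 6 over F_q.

4212616323204 + 30952041409510*t + 7447281562072*t^2 + 13334545555068*t^3 + 32814498223422*t^4 + 19162162325183*t^5

e_{151}(aP+bQ,cP+dQ) = e_{151}(P,Q)^(ad-bc); with (a,b,c,d)=(144,20,74,62) this gives the det-151 law.
So e_{151}(P,Q) = e_{151}(P',Q')^{37}, since 49*37 = 1 mod 151.
8-bit Miller (10010111) on E'/F_{35732136120367} with a'=5474326459094, b'=23856529792045: accumulate tangent/chord ratios at Q'+S and P'+S'.
f_P(D_Q)/f_Q(D_P) = 25754493061286 + 26993114513538*t + 28215924612235*t^2 + 17420549067854*t^3 + 8806168254656*t^4 + 26848719331092*t^5.
Hence e(P,Q) = 4212616323204 + 30952041409510*t + 7447281562072*t^2 + 13334545555068*t^3 + 32814498223422*t^4 + 19162162325183*t^5 in F_{35732136120367^6}^*.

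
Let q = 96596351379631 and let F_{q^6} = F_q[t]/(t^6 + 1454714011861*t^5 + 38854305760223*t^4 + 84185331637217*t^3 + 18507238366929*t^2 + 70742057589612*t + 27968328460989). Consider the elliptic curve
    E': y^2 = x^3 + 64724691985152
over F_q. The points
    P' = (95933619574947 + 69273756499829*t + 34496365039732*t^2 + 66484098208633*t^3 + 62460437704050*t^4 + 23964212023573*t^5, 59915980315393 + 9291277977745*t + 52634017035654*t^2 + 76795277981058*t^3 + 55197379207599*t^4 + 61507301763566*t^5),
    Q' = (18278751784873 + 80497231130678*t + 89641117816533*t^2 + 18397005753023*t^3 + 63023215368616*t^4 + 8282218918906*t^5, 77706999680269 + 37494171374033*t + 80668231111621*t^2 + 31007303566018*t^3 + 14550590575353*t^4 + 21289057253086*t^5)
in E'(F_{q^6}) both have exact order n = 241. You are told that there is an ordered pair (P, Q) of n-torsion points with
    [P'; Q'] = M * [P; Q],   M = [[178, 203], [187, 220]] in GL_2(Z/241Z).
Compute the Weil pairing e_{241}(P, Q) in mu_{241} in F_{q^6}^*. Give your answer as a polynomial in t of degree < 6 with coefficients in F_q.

62550387919067 + 91392760841672*t + 72267992023911*t^2 + 10369111510566*t^3 + 60333535182734*t^4 + 1789229984264*t^5

e_{241} is bilinear + alternating on E[241], so e_{241}(178*P + 203*Q, 187*P + 220*Q) = e_{241}(P,Q)^(178*220-203*187).
Hence e(P,Q) = e(P',Q')^{40} where 40 = 235^{-1} mod 241.
8-bit Miller (11110001) on E'/F_{96596351379631} with a'=0, b'=64724691985152: accumulate tangent/chord ratios at Q'+S and P'+S'.
Result: e(P',Q') = 93394490576669 + 23154867350779*t + 37575159899373*t^2 + 51609273561750*t^3 + 25728773516034*t^4 + 10463578054410*t^5.
Hence e(P,Q) = 62550387919067 + 91392760841672*t + 72267992023911*t^2 + 10369111510566*t^3 + 60333535182734*t^4 + 1789229984264*t^5 in F_{96596351379631^6}^*.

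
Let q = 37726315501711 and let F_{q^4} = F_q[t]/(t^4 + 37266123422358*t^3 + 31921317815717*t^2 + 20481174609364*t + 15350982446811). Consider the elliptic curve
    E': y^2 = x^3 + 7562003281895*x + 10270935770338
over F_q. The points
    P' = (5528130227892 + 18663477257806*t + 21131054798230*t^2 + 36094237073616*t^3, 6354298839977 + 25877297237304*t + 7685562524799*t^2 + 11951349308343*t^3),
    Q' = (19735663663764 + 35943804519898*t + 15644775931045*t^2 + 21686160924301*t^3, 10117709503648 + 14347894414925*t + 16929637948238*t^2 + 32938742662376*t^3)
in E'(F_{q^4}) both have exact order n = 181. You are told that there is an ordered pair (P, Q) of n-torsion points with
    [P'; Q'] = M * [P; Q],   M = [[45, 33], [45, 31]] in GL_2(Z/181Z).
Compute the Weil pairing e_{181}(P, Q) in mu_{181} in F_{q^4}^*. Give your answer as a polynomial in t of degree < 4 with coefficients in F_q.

e_{181} is bilinear + alternating on E[181], so e_{181}(45*P + 33*Q, 45*P + 31*Q) = e_{181}(P,Q)^(45*31-33*45).
det(M) mod 181 = 91; its inverse in (Z/181)^* is 2 (check: 91*2 mod 181 = 1).
Double-and-add over 10110101: 8-1 doublings, 5-1 additions; each step l_{T,T}/v_{2T} or l_{T,P'}/v at Q'+S for random S.
e_{181}(P',Q') = 15796797639627 + 25357218439533*t + 304289974045*t^2 + 13836865931518*t^3.
Finally e_{181}(P,Q) = 26090618117587 + 9713603393820*t + 10965842362223*t^2 + 8023118949267*t^3.

26090618117587 + 9713603393820*t + 10965842362223*t^2 + 8023118949267*t^3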